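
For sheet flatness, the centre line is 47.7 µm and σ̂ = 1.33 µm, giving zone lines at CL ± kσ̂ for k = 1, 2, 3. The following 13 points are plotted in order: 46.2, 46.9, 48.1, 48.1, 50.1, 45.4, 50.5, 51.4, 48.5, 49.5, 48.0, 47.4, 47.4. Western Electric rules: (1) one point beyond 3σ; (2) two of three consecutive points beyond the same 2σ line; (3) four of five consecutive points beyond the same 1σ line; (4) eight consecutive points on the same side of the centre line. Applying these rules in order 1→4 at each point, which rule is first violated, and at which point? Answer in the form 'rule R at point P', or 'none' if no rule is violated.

Zone of each point (C = within 1σ̂, B = 1σ̂–2σ̂, A = 2σ̂–3σ̂, * = beyond 3σ̂; sign = side of CL): 1:-B, 2:-C, 3:+C, 4:+C, 5:+B, 6:-B, 7:+A, 8:+A, 9:+C, 10:+B, 11:+C, 12:-C, 13:-C
Rule 2 (two of three consecutive points beyond the same 2σ limit) is satisfied at point 8.

rule 2 at point 8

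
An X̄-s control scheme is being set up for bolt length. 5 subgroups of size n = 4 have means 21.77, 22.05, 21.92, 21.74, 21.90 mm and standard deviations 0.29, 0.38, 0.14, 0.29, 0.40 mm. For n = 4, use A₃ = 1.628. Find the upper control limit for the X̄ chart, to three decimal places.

X̄̄ = (21.77 + 22.05 + 21.92 + 21.74 + 21.90) / 5 = 21.8760
s̄ = (0.29 + 0.38 + 0.14 + 0.29 + 0.40) / 5 = 0.3000
UCL = X̄̄ + A₃·s̄ = 21.8760 + 1.628 × 0.3000 = 22.3644

22.364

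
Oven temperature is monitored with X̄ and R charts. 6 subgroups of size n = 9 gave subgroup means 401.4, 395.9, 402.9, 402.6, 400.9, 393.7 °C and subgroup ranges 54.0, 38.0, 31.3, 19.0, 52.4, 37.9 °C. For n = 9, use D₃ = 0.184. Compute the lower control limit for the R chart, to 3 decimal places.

7.133

R̄ = (54.0 + 38.0 + 31.3 + 19.0 + 52.4 + 37.9) / 6 = 232.6000 / 6 = 38.7667
LCL_R = D₃·R̄ = 0.184 × 38.7667 = 7.1331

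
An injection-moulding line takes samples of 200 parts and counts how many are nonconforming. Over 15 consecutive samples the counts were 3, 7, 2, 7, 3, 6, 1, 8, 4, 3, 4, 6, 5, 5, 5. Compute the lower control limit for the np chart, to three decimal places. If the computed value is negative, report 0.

p̄ = Σdᵢ / (k·n) = 69 / (15 × 200) = 0.02300
LCL = np̄ − 3·√(np̄(1−p̄)) = 4.6000 − 3 × 2.1200 = -1.7599 → 0 (negative, so LCL = 0)

0.000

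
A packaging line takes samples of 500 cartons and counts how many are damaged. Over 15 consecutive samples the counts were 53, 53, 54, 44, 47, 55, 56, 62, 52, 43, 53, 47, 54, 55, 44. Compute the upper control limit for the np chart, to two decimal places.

71.85

p̄ = Σdᵢ / (k·n) = 772 / (15 × 500) = 0.10293
UCL = np̄ + 3·√(np̄(1−p̄)) = 51.4667 + 3 × √(51.4667×0.89707) = 51.4667 + 3 × 6.7948 = 71.8510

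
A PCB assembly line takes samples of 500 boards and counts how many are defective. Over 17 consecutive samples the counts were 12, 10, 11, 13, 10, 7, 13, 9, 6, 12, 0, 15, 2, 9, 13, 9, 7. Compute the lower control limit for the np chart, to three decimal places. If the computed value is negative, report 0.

0.234

p̄ = Σdᵢ / (k·n) = 158 / (17 × 500) = 0.01859
LCL = np̄ − 3·√(np̄(1−p̄)) = 9.2941 − 3 × 3.0202 = 0.2336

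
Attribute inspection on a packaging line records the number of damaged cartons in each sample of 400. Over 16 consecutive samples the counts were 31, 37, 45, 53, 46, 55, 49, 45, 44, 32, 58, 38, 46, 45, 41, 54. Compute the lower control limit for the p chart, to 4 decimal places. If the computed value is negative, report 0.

p̄ = Σdᵢ / (k·n) = 719 / (16 × 400) = 0.11234
LCL = p̄ − 3·√(p̄(1−p̄)/n) = 0.11234 − 3 × 0.01579 = 0.06498

0.0650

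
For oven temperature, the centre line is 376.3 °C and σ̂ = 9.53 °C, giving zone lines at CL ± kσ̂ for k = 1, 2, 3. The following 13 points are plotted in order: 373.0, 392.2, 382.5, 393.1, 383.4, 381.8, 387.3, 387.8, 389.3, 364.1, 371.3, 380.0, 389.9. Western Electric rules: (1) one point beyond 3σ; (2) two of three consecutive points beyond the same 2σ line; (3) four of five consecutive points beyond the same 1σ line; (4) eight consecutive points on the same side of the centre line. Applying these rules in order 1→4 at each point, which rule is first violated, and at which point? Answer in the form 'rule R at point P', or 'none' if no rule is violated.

Zone of each point (C = within 1σ̂, B = 1σ̂–2σ̂, A = 2σ̂–3σ̂, * = beyond 3σ̂; sign = side of CL): 1:-C, 2:+B, 3:+C, 4:+B, 5:+C, 6:+C, 7:+B, 8:+B, 9:+B, 10:-B, 11:-C, 12:+C, 13:+B
Rule 4 (eight consecutive points on the same side of the centre line) is satisfied at point 9.

rule 4 at point 9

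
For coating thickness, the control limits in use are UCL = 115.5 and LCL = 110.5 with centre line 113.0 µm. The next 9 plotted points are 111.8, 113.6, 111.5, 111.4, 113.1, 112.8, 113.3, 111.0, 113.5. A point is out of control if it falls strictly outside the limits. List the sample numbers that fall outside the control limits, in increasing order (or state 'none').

All 9 points lie within [110.5, 115.5].

none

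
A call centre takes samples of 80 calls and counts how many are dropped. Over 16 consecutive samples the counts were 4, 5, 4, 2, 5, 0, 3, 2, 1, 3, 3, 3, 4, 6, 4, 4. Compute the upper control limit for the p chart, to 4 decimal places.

p̄ = Σdᵢ / (k·n) = 53 / (16 × 80) = 0.04141
UCL = p̄ + 3·√(p̄(1−p̄)/n) = 0.04141 + 3 × √(0.04141×0.95859/80) = 0.04141 + 3 × 0.02227 = 0.10823

0.1082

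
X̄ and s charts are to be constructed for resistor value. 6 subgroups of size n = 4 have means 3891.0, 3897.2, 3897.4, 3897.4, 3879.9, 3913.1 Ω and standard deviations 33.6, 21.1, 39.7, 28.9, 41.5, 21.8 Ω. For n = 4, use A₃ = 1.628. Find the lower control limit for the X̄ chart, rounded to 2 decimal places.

3845.37

X̄̄ = (3891.0 + 3897.2 + 3897.4 + 3897.4 + 3879.9 + 3913.1) / 6 = 3896.0000
s̄ = (33.6 + 21.1 + 39.7 + 28.9 + 41.5 + 21.8) / 6 = 31.1000
LCL = X̄̄ − A₃·s̄ = 3896.0000 − 1.628 × 31.1000 = 3845.3692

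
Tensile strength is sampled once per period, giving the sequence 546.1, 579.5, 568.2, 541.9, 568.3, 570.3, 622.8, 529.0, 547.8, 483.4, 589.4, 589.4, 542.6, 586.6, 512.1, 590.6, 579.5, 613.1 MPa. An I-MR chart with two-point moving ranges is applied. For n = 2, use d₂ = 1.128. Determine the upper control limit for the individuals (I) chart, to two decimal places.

X̄ = (546.1 + 579.5 + 568.2 + 541.9 + 568.3 + 570.3 + 622.8 + 529.0 + 547.8 + 483.4 + 589.4 + 589.4 + 542.6 + 586.6 + 512.1 + 590.6 + 579.5 + 613.1) / 18 = 564.4778
Moving ranges: 33.4, 11.3, 26.3, 26.4, 2.0, 52.5, 93.8, 18.8, 64.4, 106.0, 0.0, 46.8, 44.0, 74.5, 78.5, 11.1, 33.6; M̄R̄ = 723.4000 / 17 = 42.5529
UCL = X̄ + 3·M̄R̄/d₂ = 564.4778 + 3 × 42.5529 / 1.128 = 677.6505

677.65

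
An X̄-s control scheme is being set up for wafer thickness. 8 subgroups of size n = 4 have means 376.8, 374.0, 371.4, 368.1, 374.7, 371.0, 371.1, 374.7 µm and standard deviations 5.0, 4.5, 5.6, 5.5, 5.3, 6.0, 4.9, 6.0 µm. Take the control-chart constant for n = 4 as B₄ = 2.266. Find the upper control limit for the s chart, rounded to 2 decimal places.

12.12

s̄ = (5.0 + 4.5 + 5.6 + 5.5 + 5.3 + 6.0 + 4.9 + 6.0) / 8 = 5.3500
UCL_s = B₄·s̄ = 2.266 × 5.3500 = 12.1231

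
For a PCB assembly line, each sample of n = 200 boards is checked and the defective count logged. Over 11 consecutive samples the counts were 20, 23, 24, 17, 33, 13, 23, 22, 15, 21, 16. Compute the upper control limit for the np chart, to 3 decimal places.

p̄ = Σdᵢ / (k·n) = 227 / (11 × 200) = 0.10318
UCL = np̄ + 3·√(np̄(1−p̄)) = 20.6364 + 3 × √(20.6364×0.89682) = 20.6364 + 3 × 4.3020 = 33.5423

33.542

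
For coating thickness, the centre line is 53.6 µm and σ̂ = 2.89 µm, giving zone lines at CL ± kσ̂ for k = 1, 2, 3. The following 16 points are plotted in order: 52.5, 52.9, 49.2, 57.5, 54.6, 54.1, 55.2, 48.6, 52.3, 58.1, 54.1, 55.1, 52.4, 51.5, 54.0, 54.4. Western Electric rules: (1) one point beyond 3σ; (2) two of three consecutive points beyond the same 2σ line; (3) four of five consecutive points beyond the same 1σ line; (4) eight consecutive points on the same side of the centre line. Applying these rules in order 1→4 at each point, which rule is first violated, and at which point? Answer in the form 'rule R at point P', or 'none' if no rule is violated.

Zone of each point (C = within 1σ̂, B = 1σ̂–2σ̂, A = 2σ̂–3σ̂, * = beyond 3σ̂; sign = side of CL): 1:-C, 2:-C, 3:-B, 4:+B, 5:+C, 6:+C, 7:+C, 8:-B, 9:-C, 10:+B, 11:+C, 12:+C, 13:-C, 14:-C, 15:+C, 16:+C
No rule fires across all 16 points.

none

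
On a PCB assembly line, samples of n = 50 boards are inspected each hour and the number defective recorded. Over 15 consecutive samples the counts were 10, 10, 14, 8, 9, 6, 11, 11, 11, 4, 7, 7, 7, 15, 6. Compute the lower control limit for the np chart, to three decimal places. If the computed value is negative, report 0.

p̄ = Σdᵢ / (k·n) = 136 / (15 × 50) = 0.18133
LCL = np̄ − 3·√(np̄(1−p̄)) = 9.0667 − 3 × 2.7244 = 0.8933

0.893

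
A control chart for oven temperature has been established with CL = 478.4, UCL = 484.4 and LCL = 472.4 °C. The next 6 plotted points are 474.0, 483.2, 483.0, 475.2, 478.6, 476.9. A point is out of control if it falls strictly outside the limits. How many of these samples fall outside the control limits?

All 6 points lie within [472.4, 484.4].

0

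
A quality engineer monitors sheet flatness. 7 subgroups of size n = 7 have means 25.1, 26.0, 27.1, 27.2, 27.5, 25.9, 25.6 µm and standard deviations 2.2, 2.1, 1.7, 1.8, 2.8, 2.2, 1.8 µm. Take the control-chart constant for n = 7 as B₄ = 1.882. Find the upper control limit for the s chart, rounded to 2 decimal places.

s̄ = (2.2 + 2.1 + 1.7 + 1.8 + 2.8 + 2.2 + 1.8) / 7 = 2.0857
UCL_s = B₄·s̄ = 1.882 × 2.0857 = 3.9253

3.93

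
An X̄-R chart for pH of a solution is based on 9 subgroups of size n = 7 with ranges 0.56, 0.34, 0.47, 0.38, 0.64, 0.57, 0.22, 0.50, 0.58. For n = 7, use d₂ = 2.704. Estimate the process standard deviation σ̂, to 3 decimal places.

R̄ = (0.56 + 0.34 + 0.47 + 0.38 + 0.64 + 0.57 + 0.22 + 0.50 + 0.58) / 9 = 0.4733
σ̂ = R̄ / d₂ = 0.4733 / 2.704 = 0.1750

0.175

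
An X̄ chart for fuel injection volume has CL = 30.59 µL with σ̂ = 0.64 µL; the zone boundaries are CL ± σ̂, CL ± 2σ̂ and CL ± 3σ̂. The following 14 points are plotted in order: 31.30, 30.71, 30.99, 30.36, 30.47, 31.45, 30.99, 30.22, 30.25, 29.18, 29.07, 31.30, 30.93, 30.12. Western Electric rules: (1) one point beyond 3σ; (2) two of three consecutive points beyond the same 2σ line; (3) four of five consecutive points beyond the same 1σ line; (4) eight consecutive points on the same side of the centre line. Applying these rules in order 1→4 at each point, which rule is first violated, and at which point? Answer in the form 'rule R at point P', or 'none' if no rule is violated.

Zone of each point (C = within 1σ̂, B = 1σ̂–2σ̂, A = 2σ̂–3σ̂, * = beyond 3σ̂; sign = side of CL): 1:+B, 2:+C, 3:+C, 4:-C, 5:-C, 6:+B, 7:+C, 8:-C, 9:-C, 10:-A, 11:-A, 12:+B, 13:+C, 14:-C
Rule 2 (two of three consecutive points beyond the same 2σ limit) is satisfied at point 11.

rule 2 at point 11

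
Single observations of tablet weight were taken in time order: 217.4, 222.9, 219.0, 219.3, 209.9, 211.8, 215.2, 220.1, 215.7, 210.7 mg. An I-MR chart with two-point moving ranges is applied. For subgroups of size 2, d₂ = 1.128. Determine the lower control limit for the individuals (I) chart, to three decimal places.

X̄ = (217.4 + 222.9 + 219.0 + 219.3 + 209.9 + 211.8 + 215.2 + 220.1 + 215.7 + 210.7) / 10 = 216.2000
Moving ranges: 5.5, 3.9, 0.3, 9.4, 1.9, 3.4, 4.9, 4.4, 5.0; M̄R̄ = 38.7000 / 9 = 4.3000
LCL = X̄ − 3·M̄R̄/d₂ = 216.2000 − 3 × 4.3000 / 1.128 = 204.7638

204.764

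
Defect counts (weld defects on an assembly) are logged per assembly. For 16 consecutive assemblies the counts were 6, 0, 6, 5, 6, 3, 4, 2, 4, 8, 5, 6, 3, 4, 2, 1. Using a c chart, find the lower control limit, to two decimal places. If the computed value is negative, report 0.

c̄ = (6 + 0 + 6 + 5 + 6 + 3 + 4 + 2 + 4 + 8 + 5 + 6 + 3 + 4 + 2 + 1) / 16 = 65 / 16 = 4.0625
LCL = c̄ − 3√c̄ = 4.0625 − 3 × 2.0156 = -1.9842 → 0 (cannot be negative)

0.00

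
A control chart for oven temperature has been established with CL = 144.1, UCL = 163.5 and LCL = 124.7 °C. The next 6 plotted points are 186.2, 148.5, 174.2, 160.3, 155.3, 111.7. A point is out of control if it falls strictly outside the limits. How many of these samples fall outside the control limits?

Compare each point to [124.7, 163.5]: sample 1 = 186.2 > UCL; sample 3 = 174.2 > UCL; sample 6 = 111.7 < LCL.

3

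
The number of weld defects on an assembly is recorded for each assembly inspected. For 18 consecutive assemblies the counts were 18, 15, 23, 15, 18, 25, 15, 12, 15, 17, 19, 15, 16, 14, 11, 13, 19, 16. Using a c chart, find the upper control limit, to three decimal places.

c̄ = (18 + 15 + 23 + 15 + 18 + 25 + 15 + 12 + 15 + 17 + 19 + 15 + 16 + 14 + 11 + 13 + 19 + 16) / 18 = 296 / 18 = 16.4444
UCL = c̄ + 3√c̄ = 16.4444 + 3 × √16.4444 = 16.4444 + 3 × 4.0552 = 28.6100

28.610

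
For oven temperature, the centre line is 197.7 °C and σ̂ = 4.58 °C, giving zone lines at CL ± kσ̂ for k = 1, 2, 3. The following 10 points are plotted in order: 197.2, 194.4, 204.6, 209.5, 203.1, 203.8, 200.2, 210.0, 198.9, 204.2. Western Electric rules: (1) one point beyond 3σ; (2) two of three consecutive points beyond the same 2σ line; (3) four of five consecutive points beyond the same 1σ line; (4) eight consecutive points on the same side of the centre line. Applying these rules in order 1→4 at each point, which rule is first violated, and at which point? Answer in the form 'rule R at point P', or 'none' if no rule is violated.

Zone of each point (C = within 1σ̂, B = 1σ̂–2σ̂, A = 2σ̂–3σ̂, * = beyond 3σ̂; sign = side of CL): 1:-C, 2:-C, 3:+B, 4:+A, 5:+B, 6:+B, 7:+C, 8:+A, 9:+C, 10:+B
Rule 3 (four of five consecutive points beyond the same 1σ limit) is satisfied at point 6.

rule 3 at point 6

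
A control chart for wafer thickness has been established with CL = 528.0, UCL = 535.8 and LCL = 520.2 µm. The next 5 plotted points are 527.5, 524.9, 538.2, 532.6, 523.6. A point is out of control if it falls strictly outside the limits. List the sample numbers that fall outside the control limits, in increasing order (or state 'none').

Compare each point to [520.2, 535.8]: sample 3 = 538.2 > UCL.

3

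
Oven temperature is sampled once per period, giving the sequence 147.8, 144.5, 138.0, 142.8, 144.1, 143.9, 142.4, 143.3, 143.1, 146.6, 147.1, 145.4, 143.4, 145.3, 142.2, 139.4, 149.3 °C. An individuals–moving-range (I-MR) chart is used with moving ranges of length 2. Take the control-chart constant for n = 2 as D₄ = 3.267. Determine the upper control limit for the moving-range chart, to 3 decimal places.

Moving ranges: 3.3, 6.5, 4.8, 1.3, 0.2, 1.5, 0.9, 0.2, 3.5, 0.5, 1.7, 2.0, 1.9, 3.1, 2.8, 9.9; M̄R̄ = 44.1000 / 16 = 2.7563
UCL_MR = D₄·M̄R̄ = 3.267 × 2.7563 = 9.0047

9.005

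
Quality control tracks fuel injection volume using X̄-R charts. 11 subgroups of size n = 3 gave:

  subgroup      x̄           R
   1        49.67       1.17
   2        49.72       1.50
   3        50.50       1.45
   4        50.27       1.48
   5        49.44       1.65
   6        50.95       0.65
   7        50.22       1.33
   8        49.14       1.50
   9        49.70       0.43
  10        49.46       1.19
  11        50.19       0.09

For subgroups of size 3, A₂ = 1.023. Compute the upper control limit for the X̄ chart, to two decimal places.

51.09

X̄̄ = (49.67 + 49.72 + 50.50 + 50.27 + 49.44 + 50.95 + 50.22 + 49.14 + 49.70 + 49.46 + 50.19) / 11 = 549.2600 / 11 = 49.9327
R̄ = (1.17 + 1.50 + 1.45 + 1.48 + 1.65 + 0.65 + 1.33 + 1.50 + 0.43 + 1.19 + 0.09) / 11 = 12.4400 / 11 = 1.1309
UCL = X̄̄ + A₂·R̄ = 49.9327 + 1.023 × 1.1309 = 51.0896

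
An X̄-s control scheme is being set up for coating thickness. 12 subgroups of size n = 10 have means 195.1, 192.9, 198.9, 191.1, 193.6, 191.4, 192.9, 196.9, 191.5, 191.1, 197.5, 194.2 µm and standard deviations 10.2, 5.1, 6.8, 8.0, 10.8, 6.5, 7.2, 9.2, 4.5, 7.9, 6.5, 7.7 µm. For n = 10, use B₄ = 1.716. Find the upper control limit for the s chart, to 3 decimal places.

s̄ = (10.2 + 5.1 + 6.8 + 8.0 + 10.8 + 6.5 + 7.2 + 9.2 + 4.5 + 7.9 + 6.5 + 7.7) / 12 = 7.5333
UCL_s = B₄·s̄ = 1.716 × 7.5333 = 12.9272

12.927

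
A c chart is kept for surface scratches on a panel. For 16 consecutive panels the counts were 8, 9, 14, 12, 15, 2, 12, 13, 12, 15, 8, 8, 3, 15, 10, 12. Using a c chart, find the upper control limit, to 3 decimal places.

c̄ = (8 + 9 + 14 + 12 + 15 + 2 + 12 + 13 + 12 + 15 + 8 + 8 + 3 + 15 + 10 + 12) / 16 = 168 / 16 = 10.5000
UCL = c̄ + 3√c̄ = 10.5000 + 3 × √10.5000 = 10.5000 + 3 × 3.2404 = 20.2211

20.221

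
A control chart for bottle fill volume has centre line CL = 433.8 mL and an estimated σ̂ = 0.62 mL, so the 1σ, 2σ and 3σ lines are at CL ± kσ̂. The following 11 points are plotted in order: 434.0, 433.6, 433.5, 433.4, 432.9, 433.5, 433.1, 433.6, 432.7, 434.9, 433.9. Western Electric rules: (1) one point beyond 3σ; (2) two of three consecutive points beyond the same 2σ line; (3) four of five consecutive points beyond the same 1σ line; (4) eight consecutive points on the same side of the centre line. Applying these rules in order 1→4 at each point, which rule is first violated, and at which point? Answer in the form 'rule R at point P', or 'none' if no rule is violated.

rule 4 at point 9

Zone of each point (C = within 1σ̂, B = 1σ̂–2σ̂, A = 2σ̂–3σ̂, * = beyond 3σ̂; sign = side of CL): 1:+C, 2:-C, 3:-C, 4:-C, 5:-B, 6:-C, 7:-B, 8:-C, 9:-B, 10:+B, 11:+C
Rule 4 (eight consecutive points on the same side of the centre line) is satisfied at point 9.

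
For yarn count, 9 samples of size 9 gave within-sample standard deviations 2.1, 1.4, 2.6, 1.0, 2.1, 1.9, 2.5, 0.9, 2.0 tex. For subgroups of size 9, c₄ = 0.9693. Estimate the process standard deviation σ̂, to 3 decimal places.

s̄ = (2.1 + 1.4 + 2.6 + 1.0 + 2.1 + 1.9 + 2.5 + 0.9 + 2.0) / 9 = 1.8333
σ̂ = s̄ / c₄ = 1.8333 / 0.9693 = 1.8914

1.891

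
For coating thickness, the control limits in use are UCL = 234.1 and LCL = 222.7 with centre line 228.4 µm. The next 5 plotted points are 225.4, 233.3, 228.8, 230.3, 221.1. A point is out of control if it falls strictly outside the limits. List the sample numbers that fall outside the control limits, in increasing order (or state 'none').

Compare each point to [222.7, 234.1]: sample 5 = 221.1 < LCL.

5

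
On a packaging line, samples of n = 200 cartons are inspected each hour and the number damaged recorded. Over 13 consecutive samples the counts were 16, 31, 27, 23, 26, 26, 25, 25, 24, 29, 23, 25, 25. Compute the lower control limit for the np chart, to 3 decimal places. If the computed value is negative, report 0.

10.969

p̄ = Σdᵢ / (k·n) = 325 / (13 × 200) = 0.12500
LCL = np̄ − 3·√(np̄(1−p̄)) = 25.0000 − 3 × 4.6771 = 10.9688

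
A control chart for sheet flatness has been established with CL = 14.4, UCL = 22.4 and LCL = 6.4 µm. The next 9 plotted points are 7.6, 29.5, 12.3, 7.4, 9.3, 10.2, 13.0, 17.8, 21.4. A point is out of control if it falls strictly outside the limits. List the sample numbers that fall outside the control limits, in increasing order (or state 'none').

Compare each point to [6.4, 22.4]: sample 2 = 29.5 > UCL.

2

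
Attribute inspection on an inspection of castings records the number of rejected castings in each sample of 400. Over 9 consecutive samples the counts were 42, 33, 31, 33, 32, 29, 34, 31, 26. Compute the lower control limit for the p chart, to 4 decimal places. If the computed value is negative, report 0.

p̄ = Σdᵢ / (k·n) = 291 / (9 × 400) = 0.08083
LCL = p̄ − 3·√(p̄(1−p̄)/n) = 0.08083 − 3 × 0.01363 = 0.03995

0.0399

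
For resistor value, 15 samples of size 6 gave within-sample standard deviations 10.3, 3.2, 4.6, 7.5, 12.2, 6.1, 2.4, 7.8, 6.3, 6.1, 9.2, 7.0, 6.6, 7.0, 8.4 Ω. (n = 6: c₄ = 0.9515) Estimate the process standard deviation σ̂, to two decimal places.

7.34

s̄ = (10.3 + 3.2 + 4.6 + 7.5 + 12.2 + 6.1 + 2.4 + 7.8 + 6.3 + 6.1 + 9.2 + 7.0 + 6.6 + 7.0 + 8.4) / 15 = 6.9800
σ̂ = s̄ / c₄ = 6.9800 / 0.9515 = 7.3358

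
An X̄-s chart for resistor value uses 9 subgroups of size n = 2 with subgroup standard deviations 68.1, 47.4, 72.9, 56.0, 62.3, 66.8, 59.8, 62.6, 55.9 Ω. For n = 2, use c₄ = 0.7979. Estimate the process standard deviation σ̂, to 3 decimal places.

76.841

s̄ = (68.1 + 47.4 + 72.9 + 56.0 + 62.3 + 66.8 + 59.8 + 62.6 + 55.9) / 9 = 61.3111
σ̂ = s̄ / c₄ = 61.3111 / 0.7979 = 76.8406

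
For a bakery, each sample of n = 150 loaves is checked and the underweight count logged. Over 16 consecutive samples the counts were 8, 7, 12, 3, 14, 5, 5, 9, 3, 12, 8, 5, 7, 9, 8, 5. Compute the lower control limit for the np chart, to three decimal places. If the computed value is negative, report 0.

0.000

p̄ = Σdᵢ / (k·n) = 120 / (16 × 150) = 0.05000
LCL = np̄ − 3·√(np̄(1−p̄)) = 7.5000 − 3 × 2.6693 = -0.5078 → 0 (negative, so LCL = 0)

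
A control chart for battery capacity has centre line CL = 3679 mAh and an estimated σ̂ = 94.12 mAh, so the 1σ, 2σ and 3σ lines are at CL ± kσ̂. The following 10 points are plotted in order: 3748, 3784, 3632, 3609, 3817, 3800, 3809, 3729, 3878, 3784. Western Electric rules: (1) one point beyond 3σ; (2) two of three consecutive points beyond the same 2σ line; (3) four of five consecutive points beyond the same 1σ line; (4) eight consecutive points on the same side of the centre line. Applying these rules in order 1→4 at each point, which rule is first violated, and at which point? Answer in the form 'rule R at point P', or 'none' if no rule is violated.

rule 3 at point 9

Zone of each point (C = within 1σ̂, B = 1σ̂–2σ̂, A = 2σ̂–3σ̂, * = beyond 3σ̂; sign = side of CL): 1:+C, 2:+B, 3:-C, 4:-C, 5:+B, 6:+B, 7:+B, 8:+C, 9:+A, 10:+B
Rule 3 (four of five consecutive points beyond the same 1σ limit) is satisfied at point 9.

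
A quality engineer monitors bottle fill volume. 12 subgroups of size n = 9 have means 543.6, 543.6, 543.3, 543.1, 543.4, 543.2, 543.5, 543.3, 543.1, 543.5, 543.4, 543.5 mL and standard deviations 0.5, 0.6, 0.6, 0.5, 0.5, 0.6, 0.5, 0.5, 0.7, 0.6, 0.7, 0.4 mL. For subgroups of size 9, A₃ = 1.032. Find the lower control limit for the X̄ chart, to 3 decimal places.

X̄̄ = (543.6 + 543.6 + 543.3 + 543.1 + 543.4 + 543.2 + 543.5 + 543.3 + 543.1 + 543.5 + 543.4 + 543.5) / 12 = 543.3750
s̄ = (0.5 + 0.6 + 0.6 + 0.5 + 0.5 + 0.6 + 0.5 + 0.5 + 0.7 + 0.6 + 0.7 + 0.4) / 12 = 0.5583
LCL = X̄̄ − A₃·s̄ = 543.3750 − 1.032 × 0.5583 = 542.7988

542.799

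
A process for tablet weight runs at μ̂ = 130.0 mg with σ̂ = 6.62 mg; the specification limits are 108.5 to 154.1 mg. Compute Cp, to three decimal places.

Cp = (USL − LSL) / (6σ̂) = (154.1 − 108.5) / (6 × 6.62) = 45.6000 / 39.7200 = 1.1480

1.148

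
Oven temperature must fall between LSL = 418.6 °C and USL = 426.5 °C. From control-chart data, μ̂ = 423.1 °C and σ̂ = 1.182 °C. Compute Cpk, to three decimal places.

Cpu = (USL − μ̂) / (3σ̂) = (426.5 − 423.1) / (3 × 1.182) = 0.9588; Cpl = (μ̂ − LSL) / (3σ̂) = (423.1 − 418.6) / (3 × 1.182) = 1.2690; Cpk = min(Cpu, Cpl) = 0.9588

0.959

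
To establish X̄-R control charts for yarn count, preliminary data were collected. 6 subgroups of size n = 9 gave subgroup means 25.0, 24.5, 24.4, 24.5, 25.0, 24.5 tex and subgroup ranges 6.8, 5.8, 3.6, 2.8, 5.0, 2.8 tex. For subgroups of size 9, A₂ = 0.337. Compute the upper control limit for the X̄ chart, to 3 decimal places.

X̄̄ = (25.0 + 24.5 + 24.4 + 24.5 + 25.0 + 24.5) / 6 = 147.9000 / 6 = 24.6500
R̄ = (6.8 + 5.8 + 3.6 + 2.8 + 5.0 + 2.8) / 6 = 26.8000 / 6 = 4.4667
UCL = X̄̄ + A₂·R̄ = 24.6500 + 0.337 × 4.4667 = 26.1553

26.155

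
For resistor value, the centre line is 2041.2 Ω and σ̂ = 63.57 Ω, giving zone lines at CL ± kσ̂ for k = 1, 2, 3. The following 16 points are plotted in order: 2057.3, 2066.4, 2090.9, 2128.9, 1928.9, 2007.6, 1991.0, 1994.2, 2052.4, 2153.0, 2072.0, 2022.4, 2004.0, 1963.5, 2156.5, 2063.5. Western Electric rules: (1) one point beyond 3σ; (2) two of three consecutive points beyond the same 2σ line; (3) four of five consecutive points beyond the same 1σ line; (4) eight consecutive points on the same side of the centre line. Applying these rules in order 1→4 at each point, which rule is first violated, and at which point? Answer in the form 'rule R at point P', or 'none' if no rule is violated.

none

Zone of each point (C = within 1σ̂, B = 1σ̂–2σ̂, A = 2σ̂–3σ̂, * = beyond 3σ̂; sign = side of CL): 1:+C, 2:+C, 3:+C, 4:+B, 5:-B, 6:-C, 7:-C, 8:-C, 9:+C, 10:+B, 11:+C, 12:-C, 13:-C, 14:-B, 15:+B, 16:+C
No rule fires across all 16 points.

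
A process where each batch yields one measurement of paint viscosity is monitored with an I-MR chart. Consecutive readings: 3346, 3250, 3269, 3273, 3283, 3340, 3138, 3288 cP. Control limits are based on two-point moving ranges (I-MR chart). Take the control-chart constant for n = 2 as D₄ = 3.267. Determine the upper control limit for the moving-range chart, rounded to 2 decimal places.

251.09

Moving ranges: 96, 19, 4, 10, 57, 202, 150; M̄R̄ = 538.0000 / 7 = 76.8571
UCL_MR = D₄·M̄R̄ = 3.267 × 76.8571 = 251.0923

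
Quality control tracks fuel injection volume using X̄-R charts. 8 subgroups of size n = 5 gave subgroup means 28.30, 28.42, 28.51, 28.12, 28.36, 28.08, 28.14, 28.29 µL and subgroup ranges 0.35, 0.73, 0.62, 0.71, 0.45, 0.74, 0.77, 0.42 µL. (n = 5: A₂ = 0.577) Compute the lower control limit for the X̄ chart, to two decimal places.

27.93

X̄̄ = (28.30 + 28.42 + 28.51 + 28.12 + 28.36 + 28.08 + 28.14 + 28.29) / 8 = 226.2200 / 8 = 28.2775
R̄ = (0.35 + 0.73 + 0.62 + 0.71 + 0.45 + 0.74 + 0.77 + 0.42) / 8 = 4.7900 / 8 = 0.5988
LCL = X̄̄ − A₂·R̄ = 28.2775 − 0.577 × 0.5988 = 27.9320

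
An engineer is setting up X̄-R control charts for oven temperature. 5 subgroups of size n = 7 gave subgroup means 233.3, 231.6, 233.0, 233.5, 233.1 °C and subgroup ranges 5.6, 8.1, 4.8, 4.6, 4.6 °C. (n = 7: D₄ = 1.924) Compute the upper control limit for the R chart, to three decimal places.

10.659

R̄ = (5.6 + 8.1 + 4.8 + 4.6 + 4.6) / 5 = 27.7000 / 5 = 5.5400
UCL_R = D₄·R̄ = 1.924 × 5.5400 = 10.6590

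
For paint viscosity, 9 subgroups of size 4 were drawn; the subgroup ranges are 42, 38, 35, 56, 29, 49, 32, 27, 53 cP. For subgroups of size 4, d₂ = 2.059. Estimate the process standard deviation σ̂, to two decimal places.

19.48

R̄ = (42 + 38 + 35 + 56 + 29 + 49 + 32 + 27 + 53) / 9 = 40.1111
σ̂ = R̄ / d₂ = 40.1111 / 2.059 = 19.4809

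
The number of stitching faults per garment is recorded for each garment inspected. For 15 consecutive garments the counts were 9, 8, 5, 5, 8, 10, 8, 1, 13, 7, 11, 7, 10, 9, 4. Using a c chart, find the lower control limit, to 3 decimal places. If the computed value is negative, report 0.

0.000

c̄ = (9 + 8 + 5 + 5 + 8 + 10 + 8 + 1 + 13 + 7 + 11 + 7 + 10 + 9 + 4) / 15 = 115 / 15 = 7.6667
LCL = c̄ − 3√c̄ = 7.6667 − 3 × 2.7689 = -0.6400 → 0 (cannot be negative)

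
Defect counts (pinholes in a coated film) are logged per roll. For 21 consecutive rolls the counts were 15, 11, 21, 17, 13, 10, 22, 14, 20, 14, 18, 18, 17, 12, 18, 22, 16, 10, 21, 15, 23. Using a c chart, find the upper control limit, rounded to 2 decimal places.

c̄ = (15 + 11 + 21 + 17 + 13 + 10 + 22 + 14 + 20 + 14 + 18 + 18 + 17 + 12 + 18 + 22 + 16 + 10 + 21 + 15 + 23) / 21 = 347 / 21 = 16.5238
UCL = c̄ + 3√c̄ = 16.5238 + 3 × √16.5238 = 16.5238 + 3 × 4.0649 = 28.7187

28.72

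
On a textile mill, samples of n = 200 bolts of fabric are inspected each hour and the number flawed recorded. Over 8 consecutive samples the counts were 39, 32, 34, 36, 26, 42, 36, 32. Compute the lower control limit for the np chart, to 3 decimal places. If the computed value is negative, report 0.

p̄ = Σdᵢ / (k·n) = 277 / (8 × 200) = 0.17313
LCL = np̄ − 3·√(np̄(1−p̄)) = 34.6250 − 3 × 5.3508 = 18.5727

18.573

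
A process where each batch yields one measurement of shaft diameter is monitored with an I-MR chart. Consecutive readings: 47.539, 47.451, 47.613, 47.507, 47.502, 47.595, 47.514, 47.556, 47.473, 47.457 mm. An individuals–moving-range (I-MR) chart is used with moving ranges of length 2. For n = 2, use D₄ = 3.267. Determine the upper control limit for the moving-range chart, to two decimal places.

Moving ranges: 0.088, 0.162, 0.106, 0.005, 0.093, 0.081, 0.042, 0.083, 0.016; M̄R̄ = 0.6760 / 9 = 0.0751
UCL_MR = D₄·M̄R̄ = 3.267 × 0.0751 = 0.2454

0.25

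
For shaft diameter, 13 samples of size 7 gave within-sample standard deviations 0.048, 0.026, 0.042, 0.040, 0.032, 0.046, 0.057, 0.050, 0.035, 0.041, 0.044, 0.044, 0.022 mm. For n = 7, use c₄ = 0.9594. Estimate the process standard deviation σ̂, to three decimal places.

0.042

s̄ = (0.048 + 0.026 + 0.042 + 0.040 + 0.032 + 0.046 + 0.057 + 0.050 + 0.035 + 0.041 + 0.044 + 0.044 + 0.022) / 13 = 0.0405
σ̂ = s̄ / c₄ = 0.0405 / 0.9594 = 0.0423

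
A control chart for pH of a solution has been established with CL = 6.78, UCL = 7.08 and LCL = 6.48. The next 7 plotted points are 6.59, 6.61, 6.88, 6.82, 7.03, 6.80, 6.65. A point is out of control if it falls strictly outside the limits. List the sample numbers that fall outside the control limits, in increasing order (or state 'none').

All 7 points lie within [6.48, 7.08].

none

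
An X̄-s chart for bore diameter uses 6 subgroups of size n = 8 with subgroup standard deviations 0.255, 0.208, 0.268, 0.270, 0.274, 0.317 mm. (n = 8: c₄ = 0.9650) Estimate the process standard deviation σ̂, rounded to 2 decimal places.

s̄ = (0.255 + 0.208 + 0.268 + 0.270 + 0.274 + 0.317) / 6 = 0.2653
σ̂ = s̄ / c₄ = 0.2653 / 0.9650 = 0.2750

0.27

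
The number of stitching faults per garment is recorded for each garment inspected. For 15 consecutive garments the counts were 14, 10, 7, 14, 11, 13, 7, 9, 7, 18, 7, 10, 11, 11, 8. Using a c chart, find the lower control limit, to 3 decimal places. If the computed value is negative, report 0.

0.761

c̄ = (14 + 10 + 7 + 14 + 11 + 13 + 7 + 9 + 7 + 18 + 7 + 10 + 11 + 11 + 8) / 15 = 157 / 15 = 10.4667
LCL = c̄ − 3√c̄ = 10.4667 − 3 × 3.2352 = 0.7610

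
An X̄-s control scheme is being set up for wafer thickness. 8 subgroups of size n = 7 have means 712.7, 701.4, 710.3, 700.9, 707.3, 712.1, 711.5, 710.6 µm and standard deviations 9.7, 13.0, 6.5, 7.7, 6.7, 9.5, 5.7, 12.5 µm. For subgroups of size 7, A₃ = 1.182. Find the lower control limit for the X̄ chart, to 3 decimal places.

697.815

X̄̄ = (712.7 + 701.4 + 710.3 + 700.9 + 707.3 + 712.1 + 711.5 + 710.6) / 8 = 708.3500
s̄ = (9.7 + 13.0 + 6.5 + 7.7 + 6.7 + 9.5 + 5.7 + 12.5) / 8 = 8.9125
LCL = X̄̄ − A₃·s̄ = 708.3500 − 1.182 × 8.9125 = 697.8154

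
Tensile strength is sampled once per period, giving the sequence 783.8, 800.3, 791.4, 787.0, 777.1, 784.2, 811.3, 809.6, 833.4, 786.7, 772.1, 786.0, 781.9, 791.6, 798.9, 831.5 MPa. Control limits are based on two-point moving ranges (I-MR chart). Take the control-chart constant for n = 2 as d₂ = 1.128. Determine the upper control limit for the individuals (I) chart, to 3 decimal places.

835.904

X̄ = (783.8 + 800.3 + 791.4 + 787.0 + 777.1 + 784.2 + 811.3 + 809.6 + 833.4 + 786.7 + 772.1 + 786.0 + 781.9 + 791.6 + 798.9 + 831.5) / 16 = 795.4250
Moving ranges: 16.5, 8.9, 4.4, 9.9, 7.1, 27.1, 1.7, 23.8, 46.7, 14.6, 13.9, 4.1, 9.7, 7.3, 32.6; M̄R̄ = 228.3000 / 15 = 15.2200
UCL = X̄ + 3·M̄R̄/d₂ = 795.4250 + 3 × 15.2200 / 1.128 = 835.9037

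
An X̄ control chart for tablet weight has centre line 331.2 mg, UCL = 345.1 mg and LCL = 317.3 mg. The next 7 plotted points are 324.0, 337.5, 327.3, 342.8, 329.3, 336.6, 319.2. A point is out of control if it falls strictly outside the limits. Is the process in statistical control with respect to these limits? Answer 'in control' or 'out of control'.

in control

All 7 points lie within [317.3, 345.1].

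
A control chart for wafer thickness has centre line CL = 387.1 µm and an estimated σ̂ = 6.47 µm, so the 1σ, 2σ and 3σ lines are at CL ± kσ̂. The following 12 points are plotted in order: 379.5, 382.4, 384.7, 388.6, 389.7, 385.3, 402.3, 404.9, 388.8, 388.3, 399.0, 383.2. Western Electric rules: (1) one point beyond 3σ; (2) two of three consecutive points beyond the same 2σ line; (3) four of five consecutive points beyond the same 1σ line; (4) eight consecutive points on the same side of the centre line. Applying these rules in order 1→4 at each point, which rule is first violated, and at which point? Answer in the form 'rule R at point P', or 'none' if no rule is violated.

Zone of each point (C = within 1σ̂, B = 1σ̂–2σ̂, A = 2σ̂–3σ̂, * = beyond 3σ̂; sign = side of CL): 1:-B, 2:-C, 3:-C, 4:+C, 5:+C, 6:-C, 7:+A, 8:+A, 9:+C, 10:+C, 11:+B, 12:-C
Rule 2 (two of three consecutive points beyond the same 2σ limit) is satisfied at point 8.

rule 2 at point 8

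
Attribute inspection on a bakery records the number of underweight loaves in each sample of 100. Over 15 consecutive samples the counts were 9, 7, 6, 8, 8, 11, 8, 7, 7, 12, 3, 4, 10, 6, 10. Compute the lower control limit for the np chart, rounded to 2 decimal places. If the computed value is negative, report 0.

p̄ = Σdᵢ / (k·n) = 116 / (15 × 100) = 0.07733
LCL = np̄ − 3·√(np̄(1−p̄)) = 7.7333 − 3 × 2.6712 = -0.2803 → 0 (negative, so LCL = 0)

0.00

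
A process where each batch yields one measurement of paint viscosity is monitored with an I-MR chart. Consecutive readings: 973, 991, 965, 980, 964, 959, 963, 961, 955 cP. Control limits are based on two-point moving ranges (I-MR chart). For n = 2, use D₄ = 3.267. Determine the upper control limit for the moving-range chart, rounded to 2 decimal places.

37.57

Moving ranges: 18, 26, 15, 16, 5, 4, 2, 6; M̄R̄ = 92.0000 / 8 = 11.5000
UCL_MR = D₄·M̄R̄ = 3.267 × 11.5000 = 37.5705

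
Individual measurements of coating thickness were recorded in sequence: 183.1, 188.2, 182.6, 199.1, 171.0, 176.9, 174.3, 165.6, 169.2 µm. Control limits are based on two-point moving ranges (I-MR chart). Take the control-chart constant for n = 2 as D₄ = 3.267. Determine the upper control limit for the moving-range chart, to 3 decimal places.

31.077

Moving ranges: 5.1, 5.6, 16.5, 28.1, 5.9, 2.6, 8.7, 3.6; M̄R̄ = 76.1000 / 8 = 9.5125
UCL_MR = D₄·M̄R̄ = 3.267 × 9.5125 = 31.0773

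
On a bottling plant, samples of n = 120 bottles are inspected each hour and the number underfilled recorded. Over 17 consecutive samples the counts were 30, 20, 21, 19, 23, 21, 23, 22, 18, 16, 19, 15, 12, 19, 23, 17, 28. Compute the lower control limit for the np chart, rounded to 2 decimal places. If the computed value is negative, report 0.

8.02

p̄ = Σdᵢ / (k·n) = 346 / (17 × 120) = 0.16961
LCL = np̄ − 3·√(np̄(1−p̄)) = 20.3529 − 3 × 4.1111 = 8.0197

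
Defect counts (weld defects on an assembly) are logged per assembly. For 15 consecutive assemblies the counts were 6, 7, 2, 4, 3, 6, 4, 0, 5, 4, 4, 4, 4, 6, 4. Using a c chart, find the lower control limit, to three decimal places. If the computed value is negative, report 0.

c̄ = (6 + 7 + 2 + 4 + 3 + 6 + 4 + 0 + 5 + 4 + 4 + 4 + 4 + 6 + 4) / 15 = 63 / 15 = 4.2000
LCL = c̄ − 3√c̄ = 4.2000 − 3 × 2.0494 = -1.9482 → 0 (cannot be negative)

0.000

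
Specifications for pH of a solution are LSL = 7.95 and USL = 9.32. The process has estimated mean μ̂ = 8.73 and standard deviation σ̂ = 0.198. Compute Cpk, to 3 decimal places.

Cpu = (USL − μ̂) / (3σ̂) = (9.32 − 8.73) / (3 × 0.198) = 0.9933; Cpl = (μ̂ − LSL) / (3σ̂) = (8.73 − 7.95) / (3 × 0.198) = 1.3131; Cpk = min(Cpu, Cpl) = 0.9933

0.993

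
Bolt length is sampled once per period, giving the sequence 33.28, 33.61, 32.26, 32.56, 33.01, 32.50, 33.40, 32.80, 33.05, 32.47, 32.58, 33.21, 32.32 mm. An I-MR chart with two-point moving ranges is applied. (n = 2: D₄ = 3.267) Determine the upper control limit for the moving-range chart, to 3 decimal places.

Moving ranges: 0.33, 1.35, 0.30, 0.45, 0.51, 0.90, 0.60, 0.25, 0.58, 0.11, 0.63, 0.89; M̄R̄ = 6.9000 / 12 = 0.5750
UCL_MR = D₄·M̄R̄ = 3.267 × 0.5750 = 1.8785

1.879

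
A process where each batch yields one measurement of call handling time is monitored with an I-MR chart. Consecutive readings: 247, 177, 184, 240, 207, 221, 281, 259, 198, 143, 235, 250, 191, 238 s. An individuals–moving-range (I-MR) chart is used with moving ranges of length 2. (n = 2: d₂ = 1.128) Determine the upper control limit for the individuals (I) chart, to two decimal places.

X̄ = (247 + 177 + 184 + 240 + 207 + 221 + 281 + 259 + 198 + 143 + 235 + 250 + 191 + 238) / 14 = 219.3571
Moving ranges: 70, 7, 56, 33, 14, 60, 22, 61, 55, 92, 15, 59, 47; M̄R̄ = 591.0000 / 13 = 45.4615
UCL = X̄ + 3·M̄R̄/d₂ = 219.3571 + 3 × 45.4615 / 1.128 = 340.2655

340.27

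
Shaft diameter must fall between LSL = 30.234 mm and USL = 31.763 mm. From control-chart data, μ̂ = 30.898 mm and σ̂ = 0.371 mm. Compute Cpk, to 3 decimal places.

0.597

Cpu = (USL − μ̂) / (3σ̂) = (31.763 − 30.898) / (3 × 0.371) = 0.7772; Cpl = (μ̂ − LSL) / (3σ̂) = (30.898 − 30.234) / (3 × 0.371) = 0.5966; Cpk = min(Cpu, Cpl) = 0.5966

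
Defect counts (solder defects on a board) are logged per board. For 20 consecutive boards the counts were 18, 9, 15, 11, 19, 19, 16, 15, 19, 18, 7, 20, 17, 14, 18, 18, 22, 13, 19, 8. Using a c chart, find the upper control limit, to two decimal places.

27.66

c̄ = (18 + 9 + 15 + 11 + 19 + 19 + 16 + 15 + 19 + 18 + 7 + 20 + 17 + 14 + 18 + 18 + 22 + 13 + 19 + 8) / 20 = 315 / 20 = 15.7500
UCL = c̄ + 3√c̄ = 15.7500 + 3 × √15.7500 = 15.7500 + 3 × 3.9686 = 27.6559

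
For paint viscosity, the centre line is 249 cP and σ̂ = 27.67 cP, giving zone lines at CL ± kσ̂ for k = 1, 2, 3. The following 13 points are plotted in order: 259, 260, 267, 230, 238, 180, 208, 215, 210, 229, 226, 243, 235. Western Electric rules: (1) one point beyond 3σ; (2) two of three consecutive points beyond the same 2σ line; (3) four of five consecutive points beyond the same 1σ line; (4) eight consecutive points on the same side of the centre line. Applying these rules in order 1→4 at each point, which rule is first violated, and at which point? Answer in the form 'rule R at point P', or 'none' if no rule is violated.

Zone of each point (C = within 1σ̂, B = 1σ̂–2σ̂, A = 2σ̂–3σ̂, * = beyond 3σ̂; sign = side of CL): 1:+C, 2:+C, 3:+C, 4:-C, 5:-C, 6:-A, 7:-B, 8:-B, 9:-B, 10:-C, 11:-C, 12:-C, 13:-C
Rule 3 (four of five consecutive points beyond the same 1σ limit) is satisfied at point 9.

rule 3 at point 9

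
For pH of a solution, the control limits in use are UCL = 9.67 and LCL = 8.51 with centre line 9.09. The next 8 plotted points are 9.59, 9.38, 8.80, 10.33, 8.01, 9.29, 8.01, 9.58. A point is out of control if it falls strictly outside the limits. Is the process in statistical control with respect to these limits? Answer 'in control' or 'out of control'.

Compare each point to [8.51, 9.67]: sample 4 = 10.33 > UCL; sample 5 = 8.01 < LCL; sample 7 = 8.01 < LCL.

out of control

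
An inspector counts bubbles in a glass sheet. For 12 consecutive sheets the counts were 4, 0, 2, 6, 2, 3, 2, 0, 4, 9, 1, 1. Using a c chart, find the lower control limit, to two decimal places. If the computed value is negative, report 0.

c̄ = (4 + 0 + 2 + 6 + 2 + 3 + 2 + 0 + 4 + 9 + 1 + 1) / 12 = 34 / 12 = 2.8333
LCL = c̄ − 3√c̄ = 2.8333 − 3 × 1.6833 = -2.2164 → 0 (cannot be negative)

0.00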